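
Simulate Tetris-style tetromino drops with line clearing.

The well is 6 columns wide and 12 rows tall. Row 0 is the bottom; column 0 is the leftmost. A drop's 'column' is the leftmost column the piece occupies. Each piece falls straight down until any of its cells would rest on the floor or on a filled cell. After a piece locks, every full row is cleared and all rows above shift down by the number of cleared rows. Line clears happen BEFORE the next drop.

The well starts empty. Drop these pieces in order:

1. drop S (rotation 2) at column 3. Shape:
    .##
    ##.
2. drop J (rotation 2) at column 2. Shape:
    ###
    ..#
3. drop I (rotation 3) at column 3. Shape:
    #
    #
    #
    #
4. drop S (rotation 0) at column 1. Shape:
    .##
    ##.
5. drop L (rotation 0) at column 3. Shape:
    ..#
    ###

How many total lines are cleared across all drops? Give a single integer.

Answer: 0

Derivation:
Drop 1: S rot2 at col 3 lands with bottom-row=0; cleared 0 line(s) (total 0); column heights now [0 0 0 1 2 2], max=2
Drop 2: J rot2 at col 2 lands with bottom-row=2; cleared 0 line(s) (total 0); column heights now [0 0 4 4 4 2], max=4
Drop 3: I rot3 at col 3 lands with bottom-row=4; cleared 0 line(s) (total 0); column heights now [0 0 4 8 4 2], max=8
Drop 4: S rot0 at col 1 lands with bottom-row=7; cleared 0 line(s) (total 0); column heights now [0 8 9 9 4 2], max=9
Drop 5: L rot0 at col 3 lands with bottom-row=9; cleared 0 line(s) (total 0); column heights now [0 8 9 10 10 11], max=11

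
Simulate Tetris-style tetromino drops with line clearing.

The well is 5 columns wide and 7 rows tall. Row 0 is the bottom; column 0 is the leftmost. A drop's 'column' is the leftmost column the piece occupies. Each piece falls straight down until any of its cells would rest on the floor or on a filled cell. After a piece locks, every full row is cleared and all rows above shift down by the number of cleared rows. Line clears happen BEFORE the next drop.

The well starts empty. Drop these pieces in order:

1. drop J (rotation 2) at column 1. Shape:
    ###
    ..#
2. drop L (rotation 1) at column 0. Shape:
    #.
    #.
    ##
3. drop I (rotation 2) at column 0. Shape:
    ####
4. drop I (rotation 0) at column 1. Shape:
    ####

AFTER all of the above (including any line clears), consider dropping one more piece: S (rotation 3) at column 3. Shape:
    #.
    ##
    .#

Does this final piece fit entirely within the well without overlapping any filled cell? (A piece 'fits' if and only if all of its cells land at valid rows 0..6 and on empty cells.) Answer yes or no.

Drop 1: J rot2 at col 1 lands with bottom-row=0; cleared 0 line(s) (total 0); column heights now [0 2 2 2 0], max=2
Drop 2: L rot1 at col 0 lands with bottom-row=2; cleared 0 line(s) (total 0); column heights now [5 3 2 2 0], max=5
Drop 3: I rot2 at col 0 lands with bottom-row=5; cleared 0 line(s) (total 0); column heights now [6 6 6 6 0], max=6
Drop 4: I rot0 at col 1 lands with bottom-row=6; cleared 0 line(s) (total 0); column heights now [6 7 7 7 7], max=7
Test piece S rot3 at col 3 (width 2): heights before test = [6 7 7 7 7]; fits = False

Answer: no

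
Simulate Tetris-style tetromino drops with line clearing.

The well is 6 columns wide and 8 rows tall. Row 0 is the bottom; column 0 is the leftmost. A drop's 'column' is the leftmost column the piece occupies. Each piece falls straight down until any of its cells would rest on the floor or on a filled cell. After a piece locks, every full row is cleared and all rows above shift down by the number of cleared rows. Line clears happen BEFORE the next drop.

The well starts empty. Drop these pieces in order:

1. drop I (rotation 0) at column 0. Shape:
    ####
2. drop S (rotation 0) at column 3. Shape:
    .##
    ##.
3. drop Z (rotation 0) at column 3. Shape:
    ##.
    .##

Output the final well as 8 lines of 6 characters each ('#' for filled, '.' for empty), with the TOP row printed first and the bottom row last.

Answer: ......
......
......
...##.
....##
....##
...##.
####..

Derivation:
Drop 1: I rot0 at col 0 lands with bottom-row=0; cleared 0 line(s) (total 0); column heights now [1 1 1 1 0 0], max=1
Drop 2: S rot0 at col 3 lands with bottom-row=1; cleared 0 line(s) (total 0); column heights now [1 1 1 2 3 3], max=3
Drop 3: Z rot0 at col 3 lands with bottom-row=3; cleared 0 line(s) (total 0); column heights now [1 1 1 5 5 4], max=5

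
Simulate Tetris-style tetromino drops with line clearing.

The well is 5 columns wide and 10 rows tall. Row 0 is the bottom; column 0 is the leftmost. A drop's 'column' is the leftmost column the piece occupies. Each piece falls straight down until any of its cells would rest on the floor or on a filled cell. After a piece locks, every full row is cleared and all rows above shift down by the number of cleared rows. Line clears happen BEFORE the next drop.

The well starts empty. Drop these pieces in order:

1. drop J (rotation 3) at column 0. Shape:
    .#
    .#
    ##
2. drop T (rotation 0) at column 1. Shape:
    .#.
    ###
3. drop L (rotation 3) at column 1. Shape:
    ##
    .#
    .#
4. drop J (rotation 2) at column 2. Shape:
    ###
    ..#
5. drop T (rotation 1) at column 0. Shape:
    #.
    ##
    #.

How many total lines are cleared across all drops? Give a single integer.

Answer: 1

Derivation:
Drop 1: J rot3 at col 0 lands with bottom-row=0; cleared 0 line(s) (total 0); column heights now [1 3 0 0 0], max=3
Drop 2: T rot0 at col 1 lands with bottom-row=3; cleared 0 line(s) (total 0); column heights now [1 4 5 4 0], max=5
Drop 3: L rot3 at col 1 lands with bottom-row=5; cleared 0 line(s) (total 0); column heights now [1 8 8 4 0], max=8
Drop 4: J rot2 at col 2 lands with bottom-row=7; cleared 0 line(s) (total 0); column heights now [1 8 9 9 9], max=9
Drop 5: T rot1 at col 0 lands with bottom-row=7; cleared 1 line(s) (total 1); column heights now [9 8 8 4 8], max=9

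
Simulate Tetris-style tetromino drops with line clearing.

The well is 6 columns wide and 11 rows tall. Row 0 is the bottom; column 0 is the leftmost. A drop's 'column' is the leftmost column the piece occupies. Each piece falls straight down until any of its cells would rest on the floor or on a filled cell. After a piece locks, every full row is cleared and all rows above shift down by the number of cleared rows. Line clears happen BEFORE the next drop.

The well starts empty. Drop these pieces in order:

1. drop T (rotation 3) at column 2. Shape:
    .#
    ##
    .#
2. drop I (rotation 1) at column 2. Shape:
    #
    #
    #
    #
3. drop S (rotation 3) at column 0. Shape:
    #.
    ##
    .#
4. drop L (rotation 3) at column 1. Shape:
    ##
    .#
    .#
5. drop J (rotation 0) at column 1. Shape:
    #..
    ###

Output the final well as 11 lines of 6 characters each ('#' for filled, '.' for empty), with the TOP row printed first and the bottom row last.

Answer: .#....
.###..
.##...
..#...
..#...
..#...
..#...
..#...
#.##..
####..
.#.#..

Derivation:
Drop 1: T rot3 at col 2 lands with bottom-row=0; cleared 0 line(s) (total 0); column heights now [0 0 2 3 0 0], max=3
Drop 2: I rot1 at col 2 lands with bottom-row=2; cleared 0 line(s) (total 0); column heights now [0 0 6 3 0 0], max=6
Drop 3: S rot3 at col 0 lands with bottom-row=0; cleared 0 line(s) (total 0); column heights now [3 2 6 3 0 0], max=6
Drop 4: L rot3 at col 1 lands with bottom-row=6; cleared 0 line(s) (total 0); column heights now [3 9 9 3 0 0], max=9
Drop 5: J rot0 at col 1 lands with bottom-row=9; cleared 0 line(s) (total 0); column heights now [3 11 10 10 0 0], max=11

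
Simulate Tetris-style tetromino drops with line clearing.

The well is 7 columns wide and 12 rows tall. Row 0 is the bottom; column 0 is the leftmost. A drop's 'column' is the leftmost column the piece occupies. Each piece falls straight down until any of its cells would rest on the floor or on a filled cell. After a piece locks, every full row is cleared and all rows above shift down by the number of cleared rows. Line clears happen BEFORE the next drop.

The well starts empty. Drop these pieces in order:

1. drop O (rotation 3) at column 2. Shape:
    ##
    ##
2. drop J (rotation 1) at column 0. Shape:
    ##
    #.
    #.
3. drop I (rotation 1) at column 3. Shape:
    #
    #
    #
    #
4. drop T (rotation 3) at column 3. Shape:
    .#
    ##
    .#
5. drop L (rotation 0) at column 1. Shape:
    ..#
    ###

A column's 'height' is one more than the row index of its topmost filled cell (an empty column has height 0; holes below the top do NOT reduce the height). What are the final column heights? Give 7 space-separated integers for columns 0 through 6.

Drop 1: O rot3 at col 2 lands with bottom-row=0; cleared 0 line(s) (total 0); column heights now [0 0 2 2 0 0 0], max=2
Drop 2: J rot1 at col 0 lands with bottom-row=0; cleared 0 line(s) (total 0); column heights now [3 3 2 2 0 0 0], max=3
Drop 3: I rot1 at col 3 lands with bottom-row=2; cleared 0 line(s) (total 0); column heights now [3 3 2 6 0 0 0], max=6
Drop 4: T rot3 at col 3 lands with bottom-row=5; cleared 0 line(s) (total 0); column heights now [3 3 2 7 8 0 0], max=8
Drop 5: L rot0 at col 1 lands with bottom-row=7; cleared 0 line(s) (total 0); column heights now [3 8 8 9 8 0 0], max=9

Answer: 3 8 8 9 8 0 0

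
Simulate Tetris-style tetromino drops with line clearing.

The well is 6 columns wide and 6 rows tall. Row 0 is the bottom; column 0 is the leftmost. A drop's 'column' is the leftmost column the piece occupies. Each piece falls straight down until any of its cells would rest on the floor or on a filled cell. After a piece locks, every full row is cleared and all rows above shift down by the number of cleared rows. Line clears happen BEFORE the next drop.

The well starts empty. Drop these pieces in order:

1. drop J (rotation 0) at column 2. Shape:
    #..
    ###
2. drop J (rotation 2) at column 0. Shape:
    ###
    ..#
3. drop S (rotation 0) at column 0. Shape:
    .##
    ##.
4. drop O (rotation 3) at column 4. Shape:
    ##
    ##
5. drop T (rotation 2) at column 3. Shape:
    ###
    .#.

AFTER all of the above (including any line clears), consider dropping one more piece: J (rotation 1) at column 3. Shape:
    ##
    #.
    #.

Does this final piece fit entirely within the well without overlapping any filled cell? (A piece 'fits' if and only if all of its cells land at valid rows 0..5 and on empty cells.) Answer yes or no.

Answer: no

Derivation:
Drop 1: J rot0 at col 2 lands with bottom-row=0; cleared 0 line(s) (total 0); column heights now [0 0 2 1 1 0], max=2
Drop 2: J rot2 at col 0 lands with bottom-row=2; cleared 0 line(s) (total 0); column heights now [4 4 4 1 1 0], max=4
Drop 3: S rot0 at col 0 lands with bottom-row=4; cleared 0 line(s) (total 0); column heights now [5 6 6 1 1 0], max=6
Drop 4: O rot3 at col 4 lands with bottom-row=1; cleared 0 line(s) (total 0); column heights now [5 6 6 1 3 3], max=6
Drop 5: T rot2 at col 3 lands with bottom-row=3; cleared 0 line(s) (total 0); column heights now [5 6 6 5 5 5], max=6
Test piece J rot1 at col 3 (width 2): heights before test = [5 6 6 5 5 5]; fits = False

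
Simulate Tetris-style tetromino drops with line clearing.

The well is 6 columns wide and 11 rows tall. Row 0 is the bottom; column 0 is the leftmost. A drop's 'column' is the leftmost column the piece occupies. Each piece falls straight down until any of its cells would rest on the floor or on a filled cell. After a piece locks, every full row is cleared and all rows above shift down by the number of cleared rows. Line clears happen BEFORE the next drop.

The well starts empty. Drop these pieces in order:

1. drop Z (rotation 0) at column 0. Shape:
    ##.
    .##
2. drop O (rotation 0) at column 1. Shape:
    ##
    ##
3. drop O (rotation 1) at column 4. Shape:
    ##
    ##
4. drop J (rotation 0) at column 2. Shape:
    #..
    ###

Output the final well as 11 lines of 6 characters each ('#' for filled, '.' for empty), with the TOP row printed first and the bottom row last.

Answer: ......
......
......
......
......
..#...
..###.
.##...
.##...
##..##
.##.##

Derivation:
Drop 1: Z rot0 at col 0 lands with bottom-row=0; cleared 0 line(s) (total 0); column heights now [2 2 1 0 0 0], max=2
Drop 2: O rot0 at col 1 lands with bottom-row=2; cleared 0 line(s) (total 0); column heights now [2 4 4 0 0 0], max=4
Drop 3: O rot1 at col 4 lands with bottom-row=0; cleared 0 line(s) (total 0); column heights now [2 4 4 0 2 2], max=4
Drop 4: J rot0 at col 2 lands with bottom-row=4; cleared 0 line(s) (total 0); column heights now [2 4 6 5 5 2], max=6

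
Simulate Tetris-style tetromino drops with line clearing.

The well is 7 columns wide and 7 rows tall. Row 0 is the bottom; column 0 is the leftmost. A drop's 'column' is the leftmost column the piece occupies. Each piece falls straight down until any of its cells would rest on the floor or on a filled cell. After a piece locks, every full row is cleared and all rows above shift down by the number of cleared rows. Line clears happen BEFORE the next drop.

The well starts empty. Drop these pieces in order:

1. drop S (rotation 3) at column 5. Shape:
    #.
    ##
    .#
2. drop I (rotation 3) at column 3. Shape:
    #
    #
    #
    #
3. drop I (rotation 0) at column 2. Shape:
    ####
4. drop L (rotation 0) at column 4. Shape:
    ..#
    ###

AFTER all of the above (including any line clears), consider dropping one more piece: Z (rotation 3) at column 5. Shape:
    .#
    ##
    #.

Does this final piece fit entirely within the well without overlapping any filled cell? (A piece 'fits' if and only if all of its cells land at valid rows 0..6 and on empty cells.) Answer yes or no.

Answer: no

Derivation:
Drop 1: S rot3 at col 5 lands with bottom-row=0; cleared 0 line(s) (total 0); column heights now [0 0 0 0 0 3 2], max=3
Drop 2: I rot3 at col 3 lands with bottom-row=0; cleared 0 line(s) (total 0); column heights now [0 0 0 4 0 3 2], max=4
Drop 3: I rot0 at col 2 lands with bottom-row=4; cleared 0 line(s) (total 0); column heights now [0 0 5 5 5 5 2], max=5
Drop 4: L rot0 at col 4 lands with bottom-row=5; cleared 0 line(s) (total 0); column heights now [0 0 5 5 6 6 7], max=7
Test piece Z rot3 at col 5 (width 2): heights before test = [0 0 5 5 6 6 7]; fits = False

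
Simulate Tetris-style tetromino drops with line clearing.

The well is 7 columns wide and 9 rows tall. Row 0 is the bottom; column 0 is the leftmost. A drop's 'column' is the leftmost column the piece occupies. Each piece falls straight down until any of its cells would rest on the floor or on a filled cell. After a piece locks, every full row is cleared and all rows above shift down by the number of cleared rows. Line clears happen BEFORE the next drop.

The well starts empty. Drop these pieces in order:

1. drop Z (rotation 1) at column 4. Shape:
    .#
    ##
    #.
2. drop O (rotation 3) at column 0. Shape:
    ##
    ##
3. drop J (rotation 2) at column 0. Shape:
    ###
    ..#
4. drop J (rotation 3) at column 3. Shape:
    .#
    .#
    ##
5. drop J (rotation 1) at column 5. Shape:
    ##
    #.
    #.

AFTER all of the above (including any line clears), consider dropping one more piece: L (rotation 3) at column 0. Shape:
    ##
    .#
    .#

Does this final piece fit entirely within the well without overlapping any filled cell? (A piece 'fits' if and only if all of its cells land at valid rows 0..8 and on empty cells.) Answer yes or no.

Drop 1: Z rot1 at col 4 lands with bottom-row=0; cleared 0 line(s) (total 0); column heights now [0 0 0 0 2 3 0], max=3
Drop 2: O rot3 at col 0 lands with bottom-row=0; cleared 0 line(s) (total 0); column heights now [2 2 0 0 2 3 0], max=3
Drop 3: J rot2 at col 0 lands with bottom-row=1; cleared 0 line(s) (total 0); column heights now [3 3 3 0 2 3 0], max=3
Drop 4: J rot3 at col 3 lands with bottom-row=2; cleared 0 line(s) (total 0); column heights now [3 3 3 3 5 3 0], max=5
Drop 5: J rot1 at col 5 lands with bottom-row=3; cleared 0 line(s) (total 0); column heights now [3 3 3 3 5 6 6], max=6
Test piece L rot3 at col 0 (width 2): heights before test = [3 3 3 3 5 6 6]; fits = True

Answer: yes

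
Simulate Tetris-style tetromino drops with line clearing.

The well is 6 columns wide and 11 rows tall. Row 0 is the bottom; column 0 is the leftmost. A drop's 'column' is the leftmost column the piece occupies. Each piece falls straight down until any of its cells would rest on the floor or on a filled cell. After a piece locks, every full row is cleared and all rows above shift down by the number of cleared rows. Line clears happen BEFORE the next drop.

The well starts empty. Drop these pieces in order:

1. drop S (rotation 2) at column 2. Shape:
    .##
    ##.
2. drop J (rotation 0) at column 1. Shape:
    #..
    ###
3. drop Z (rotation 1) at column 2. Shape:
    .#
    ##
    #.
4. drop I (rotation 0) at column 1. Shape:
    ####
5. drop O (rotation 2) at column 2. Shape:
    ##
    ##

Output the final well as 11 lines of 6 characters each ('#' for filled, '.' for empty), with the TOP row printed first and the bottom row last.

Drop 1: S rot2 at col 2 lands with bottom-row=0; cleared 0 line(s) (total 0); column heights now [0 0 1 2 2 0], max=2
Drop 2: J rot0 at col 1 lands with bottom-row=2; cleared 0 line(s) (total 0); column heights now [0 4 3 3 2 0], max=4
Drop 3: Z rot1 at col 2 lands with bottom-row=3; cleared 0 line(s) (total 0); column heights now [0 4 5 6 2 0], max=6
Drop 4: I rot0 at col 1 lands with bottom-row=6; cleared 0 line(s) (total 0); column heights now [0 7 7 7 7 0], max=7
Drop 5: O rot2 at col 2 lands with bottom-row=7; cleared 0 line(s) (total 0); column heights now [0 7 9 9 7 0], max=9

Answer: ......
......
..##..
..##..
.####.
...#..
..##..
.##...
.###..
...##.
..##..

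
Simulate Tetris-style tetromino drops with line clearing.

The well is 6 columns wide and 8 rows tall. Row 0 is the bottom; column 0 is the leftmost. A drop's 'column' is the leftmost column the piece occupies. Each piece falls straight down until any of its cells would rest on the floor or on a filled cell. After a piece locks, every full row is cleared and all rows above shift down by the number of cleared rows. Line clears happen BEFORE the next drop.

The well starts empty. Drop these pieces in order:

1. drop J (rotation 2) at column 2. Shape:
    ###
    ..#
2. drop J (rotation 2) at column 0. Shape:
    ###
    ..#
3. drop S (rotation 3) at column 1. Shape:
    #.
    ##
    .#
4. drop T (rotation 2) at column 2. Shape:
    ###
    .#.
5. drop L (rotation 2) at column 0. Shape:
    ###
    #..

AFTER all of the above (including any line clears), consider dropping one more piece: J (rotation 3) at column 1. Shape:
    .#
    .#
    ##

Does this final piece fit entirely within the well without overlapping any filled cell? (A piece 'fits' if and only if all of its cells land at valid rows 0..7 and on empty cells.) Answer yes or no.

Drop 1: J rot2 at col 2 lands with bottom-row=0; cleared 0 line(s) (total 0); column heights now [0 0 2 2 2 0], max=2
Drop 2: J rot2 at col 0 lands with bottom-row=2; cleared 0 line(s) (total 0); column heights now [4 4 4 2 2 0], max=4
Drop 3: S rot3 at col 1 lands with bottom-row=4; cleared 0 line(s) (total 0); column heights now [4 7 6 2 2 0], max=7
Drop 4: T rot2 at col 2 lands with bottom-row=5; cleared 0 line(s) (total 0); column heights now [4 7 7 7 7 0], max=7
Drop 5: L rot2 at col 0 lands with bottom-row=6; cleared 0 line(s) (total 0); column heights now [8 8 8 7 7 0], max=8
Test piece J rot3 at col 1 (width 2): heights before test = [8 8 8 7 7 0]; fits = False

Answer: no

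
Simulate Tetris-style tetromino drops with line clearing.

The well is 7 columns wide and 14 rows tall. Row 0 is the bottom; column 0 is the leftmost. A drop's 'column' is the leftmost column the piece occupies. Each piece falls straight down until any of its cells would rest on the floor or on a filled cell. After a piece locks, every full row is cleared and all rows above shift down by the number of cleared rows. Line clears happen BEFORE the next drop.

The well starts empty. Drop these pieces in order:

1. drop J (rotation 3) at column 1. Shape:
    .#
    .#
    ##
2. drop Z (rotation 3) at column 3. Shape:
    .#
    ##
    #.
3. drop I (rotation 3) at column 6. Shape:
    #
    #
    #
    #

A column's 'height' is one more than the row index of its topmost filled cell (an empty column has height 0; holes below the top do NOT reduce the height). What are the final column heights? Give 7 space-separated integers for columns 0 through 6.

Drop 1: J rot3 at col 1 lands with bottom-row=0; cleared 0 line(s) (total 0); column heights now [0 1 3 0 0 0 0], max=3
Drop 2: Z rot3 at col 3 lands with bottom-row=0; cleared 0 line(s) (total 0); column heights now [0 1 3 2 3 0 0], max=3
Drop 3: I rot3 at col 6 lands with bottom-row=0; cleared 0 line(s) (total 0); column heights now [0 1 3 2 3 0 4], max=4

Answer: 0 1 3 2 3 0 4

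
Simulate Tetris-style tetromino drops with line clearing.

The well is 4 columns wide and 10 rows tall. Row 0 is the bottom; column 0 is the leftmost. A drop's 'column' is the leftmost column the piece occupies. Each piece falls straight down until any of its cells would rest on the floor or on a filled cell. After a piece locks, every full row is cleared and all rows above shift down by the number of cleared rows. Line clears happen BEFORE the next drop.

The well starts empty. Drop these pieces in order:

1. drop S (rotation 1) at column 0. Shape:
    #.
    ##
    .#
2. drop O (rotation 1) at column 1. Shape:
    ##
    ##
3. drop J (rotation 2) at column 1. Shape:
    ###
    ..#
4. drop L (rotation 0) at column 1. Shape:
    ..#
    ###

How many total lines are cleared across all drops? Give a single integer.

Drop 1: S rot1 at col 0 lands with bottom-row=0; cleared 0 line(s) (total 0); column heights now [3 2 0 0], max=3
Drop 2: O rot1 at col 1 lands with bottom-row=2; cleared 0 line(s) (total 0); column heights now [3 4 4 0], max=4
Drop 3: J rot2 at col 1 lands with bottom-row=3; cleared 0 line(s) (total 0); column heights now [3 5 5 5], max=5
Drop 4: L rot0 at col 1 lands with bottom-row=5; cleared 0 line(s) (total 0); column heights now [3 6 6 7], max=7

Answer: 0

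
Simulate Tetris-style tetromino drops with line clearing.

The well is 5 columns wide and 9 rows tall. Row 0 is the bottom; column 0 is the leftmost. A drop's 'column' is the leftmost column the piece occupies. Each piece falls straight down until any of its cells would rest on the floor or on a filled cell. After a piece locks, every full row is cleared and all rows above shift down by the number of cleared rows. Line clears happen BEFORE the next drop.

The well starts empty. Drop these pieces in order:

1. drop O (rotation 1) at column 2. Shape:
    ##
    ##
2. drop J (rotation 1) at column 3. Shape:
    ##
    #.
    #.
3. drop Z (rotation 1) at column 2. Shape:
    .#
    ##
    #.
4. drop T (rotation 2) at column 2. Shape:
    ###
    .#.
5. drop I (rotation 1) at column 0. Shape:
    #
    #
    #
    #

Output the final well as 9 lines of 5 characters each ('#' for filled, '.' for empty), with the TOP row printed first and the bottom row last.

Answer: ..###
...#.
...#.
..##.
..###
#..#.
#..#.
#.##.
#.##.

Derivation:
Drop 1: O rot1 at col 2 lands with bottom-row=0; cleared 0 line(s) (total 0); column heights now [0 0 2 2 0], max=2
Drop 2: J rot1 at col 3 lands with bottom-row=2; cleared 0 line(s) (total 0); column heights now [0 0 2 5 5], max=5
Drop 3: Z rot1 at col 2 lands with bottom-row=4; cleared 0 line(s) (total 0); column heights now [0 0 6 7 5], max=7
Drop 4: T rot2 at col 2 lands with bottom-row=7; cleared 0 line(s) (total 0); column heights now [0 0 9 9 9], max=9
Drop 5: I rot1 at col 0 lands with bottom-row=0; cleared 0 line(s) (total 0); column heights now [4 0 9 9 9], max=9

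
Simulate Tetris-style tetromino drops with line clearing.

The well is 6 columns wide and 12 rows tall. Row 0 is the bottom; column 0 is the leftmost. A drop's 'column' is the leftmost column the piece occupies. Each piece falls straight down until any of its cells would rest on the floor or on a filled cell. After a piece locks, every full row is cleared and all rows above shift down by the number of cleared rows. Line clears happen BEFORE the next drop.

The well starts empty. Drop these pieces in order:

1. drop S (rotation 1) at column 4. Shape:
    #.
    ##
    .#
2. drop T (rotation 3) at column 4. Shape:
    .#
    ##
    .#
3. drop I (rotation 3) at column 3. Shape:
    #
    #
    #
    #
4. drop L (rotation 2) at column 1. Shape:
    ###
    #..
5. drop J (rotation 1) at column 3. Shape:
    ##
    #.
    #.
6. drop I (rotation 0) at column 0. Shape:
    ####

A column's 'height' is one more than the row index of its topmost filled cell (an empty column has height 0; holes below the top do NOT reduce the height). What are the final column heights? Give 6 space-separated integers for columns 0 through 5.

Answer: 9 9 9 9 8 5

Derivation:
Drop 1: S rot1 at col 4 lands with bottom-row=0; cleared 0 line(s) (total 0); column heights now [0 0 0 0 3 2], max=3
Drop 2: T rot3 at col 4 lands with bottom-row=2; cleared 0 line(s) (total 0); column heights now [0 0 0 0 4 5], max=5
Drop 3: I rot3 at col 3 lands with bottom-row=0; cleared 0 line(s) (total 0); column heights now [0 0 0 4 4 5], max=5
Drop 4: L rot2 at col 1 lands with bottom-row=3; cleared 0 line(s) (total 0); column heights now [0 5 5 5 4 5], max=5
Drop 5: J rot1 at col 3 lands with bottom-row=5; cleared 0 line(s) (total 0); column heights now [0 5 5 8 8 5], max=8
Drop 6: I rot0 at col 0 lands with bottom-row=8; cleared 0 line(s) (total 0); column heights now [9 9 9 9 8 5], max=9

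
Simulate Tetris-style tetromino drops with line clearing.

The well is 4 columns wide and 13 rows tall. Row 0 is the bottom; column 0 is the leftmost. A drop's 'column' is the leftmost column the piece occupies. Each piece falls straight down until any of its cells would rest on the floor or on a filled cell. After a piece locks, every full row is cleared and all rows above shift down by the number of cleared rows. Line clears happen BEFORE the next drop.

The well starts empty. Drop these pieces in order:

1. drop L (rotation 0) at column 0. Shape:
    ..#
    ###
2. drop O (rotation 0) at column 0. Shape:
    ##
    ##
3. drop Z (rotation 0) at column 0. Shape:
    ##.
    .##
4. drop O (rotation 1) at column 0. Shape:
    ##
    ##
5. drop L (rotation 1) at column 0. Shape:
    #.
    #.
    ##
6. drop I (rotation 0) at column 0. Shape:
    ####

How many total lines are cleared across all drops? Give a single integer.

Answer: 1

Derivation:
Drop 1: L rot0 at col 0 lands with bottom-row=0; cleared 0 line(s) (total 0); column heights now [1 1 2 0], max=2
Drop 2: O rot0 at col 0 lands with bottom-row=1; cleared 0 line(s) (total 0); column heights now [3 3 2 0], max=3
Drop 3: Z rot0 at col 0 lands with bottom-row=3; cleared 0 line(s) (total 0); column heights now [5 5 4 0], max=5
Drop 4: O rot1 at col 0 lands with bottom-row=5; cleared 0 line(s) (total 0); column heights now [7 7 4 0], max=7
Drop 5: L rot1 at col 0 lands with bottom-row=7; cleared 0 line(s) (total 0); column heights now [10 8 4 0], max=10
Drop 6: I rot0 at col 0 lands with bottom-row=10; cleared 1 line(s) (total 1); column heights now [10 8 4 0], max=10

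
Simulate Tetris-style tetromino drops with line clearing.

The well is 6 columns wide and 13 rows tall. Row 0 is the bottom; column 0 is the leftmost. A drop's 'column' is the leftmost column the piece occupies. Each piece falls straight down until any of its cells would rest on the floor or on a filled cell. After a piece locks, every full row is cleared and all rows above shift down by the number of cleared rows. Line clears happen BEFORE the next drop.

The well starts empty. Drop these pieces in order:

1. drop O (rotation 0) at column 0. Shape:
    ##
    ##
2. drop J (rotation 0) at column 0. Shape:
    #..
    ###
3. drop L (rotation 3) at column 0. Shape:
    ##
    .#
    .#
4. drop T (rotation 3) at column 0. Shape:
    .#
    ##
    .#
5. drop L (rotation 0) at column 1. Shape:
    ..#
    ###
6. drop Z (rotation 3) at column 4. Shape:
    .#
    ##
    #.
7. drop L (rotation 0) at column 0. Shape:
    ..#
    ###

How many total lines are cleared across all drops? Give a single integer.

Answer: 0

Derivation:
Drop 1: O rot0 at col 0 lands with bottom-row=0; cleared 0 line(s) (total 0); column heights now [2 2 0 0 0 0], max=2
Drop 2: J rot0 at col 0 lands with bottom-row=2; cleared 0 line(s) (total 0); column heights now [4 3 3 0 0 0], max=4
Drop 3: L rot3 at col 0 lands with bottom-row=3; cleared 0 line(s) (total 0); column heights now [6 6 3 0 0 0], max=6
Drop 4: T rot3 at col 0 lands with bottom-row=6; cleared 0 line(s) (total 0); column heights now [8 9 3 0 0 0], max=9
Drop 5: L rot0 at col 1 lands with bottom-row=9; cleared 0 line(s) (total 0); column heights now [8 10 10 11 0 0], max=11
Drop 6: Z rot3 at col 4 lands with bottom-row=0; cleared 0 line(s) (total 0); column heights now [8 10 10 11 2 3], max=11
Drop 7: L rot0 at col 0 lands with bottom-row=10; cleared 0 line(s) (total 0); column heights now [11 11 12 11 2 3], max=12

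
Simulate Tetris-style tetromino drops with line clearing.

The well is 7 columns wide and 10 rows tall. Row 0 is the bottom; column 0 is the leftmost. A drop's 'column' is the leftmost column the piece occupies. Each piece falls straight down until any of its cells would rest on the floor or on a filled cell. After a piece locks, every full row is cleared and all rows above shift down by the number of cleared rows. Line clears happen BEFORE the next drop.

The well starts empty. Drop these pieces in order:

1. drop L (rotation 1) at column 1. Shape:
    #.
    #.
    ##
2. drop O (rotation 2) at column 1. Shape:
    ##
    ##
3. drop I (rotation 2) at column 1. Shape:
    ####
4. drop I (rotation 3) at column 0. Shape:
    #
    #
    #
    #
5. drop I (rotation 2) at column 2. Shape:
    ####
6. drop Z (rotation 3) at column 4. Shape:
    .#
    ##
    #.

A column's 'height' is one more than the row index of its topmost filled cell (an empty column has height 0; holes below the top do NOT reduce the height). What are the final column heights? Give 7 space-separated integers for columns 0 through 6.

Answer: 4 6 7 7 9 10 0

Derivation:
Drop 1: L rot1 at col 1 lands with bottom-row=0; cleared 0 line(s) (total 0); column heights now [0 3 1 0 0 0 0], max=3
Drop 2: O rot2 at col 1 lands with bottom-row=3; cleared 0 line(s) (total 0); column heights now [0 5 5 0 0 0 0], max=5
Drop 3: I rot2 at col 1 lands with bottom-row=5; cleared 0 line(s) (total 0); column heights now [0 6 6 6 6 0 0], max=6
Drop 4: I rot3 at col 0 lands with bottom-row=0; cleared 0 line(s) (total 0); column heights now [4 6 6 6 6 0 0], max=6
Drop 5: I rot2 at col 2 lands with bottom-row=6; cleared 0 line(s) (total 0); column heights now [4 6 7 7 7 7 0], max=7
Drop 6: Z rot3 at col 4 lands with bottom-row=7; cleared 0 line(s) (total 0); column heights now [4 6 7 7 9 10 0], max=10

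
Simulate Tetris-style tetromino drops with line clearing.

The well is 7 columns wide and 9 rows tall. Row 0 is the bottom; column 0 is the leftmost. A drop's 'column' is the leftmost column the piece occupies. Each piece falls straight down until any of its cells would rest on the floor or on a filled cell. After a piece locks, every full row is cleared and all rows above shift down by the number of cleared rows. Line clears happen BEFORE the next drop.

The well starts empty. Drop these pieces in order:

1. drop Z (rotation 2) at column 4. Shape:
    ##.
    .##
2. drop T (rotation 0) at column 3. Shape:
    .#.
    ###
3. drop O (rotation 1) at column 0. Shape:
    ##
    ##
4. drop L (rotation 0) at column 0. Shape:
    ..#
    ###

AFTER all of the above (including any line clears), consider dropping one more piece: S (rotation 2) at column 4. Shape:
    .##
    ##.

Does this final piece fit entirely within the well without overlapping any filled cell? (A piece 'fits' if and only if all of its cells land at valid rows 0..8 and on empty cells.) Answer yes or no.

Answer: yes

Derivation:
Drop 1: Z rot2 at col 4 lands with bottom-row=0; cleared 0 line(s) (total 0); column heights now [0 0 0 0 2 2 1], max=2
Drop 2: T rot0 at col 3 lands with bottom-row=2; cleared 0 line(s) (total 0); column heights now [0 0 0 3 4 3 1], max=4
Drop 3: O rot1 at col 0 lands with bottom-row=0; cleared 0 line(s) (total 0); column heights now [2 2 0 3 4 3 1], max=4
Drop 4: L rot0 at col 0 lands with bottom-row=2; cleared 0 line(s) (total 0); column heights now [3 3 4 3 4 3 1], max=4
Test piece S rot2 at col 4 (width 3): heights before test = [3 3 4 3 4 3 1]; fits = True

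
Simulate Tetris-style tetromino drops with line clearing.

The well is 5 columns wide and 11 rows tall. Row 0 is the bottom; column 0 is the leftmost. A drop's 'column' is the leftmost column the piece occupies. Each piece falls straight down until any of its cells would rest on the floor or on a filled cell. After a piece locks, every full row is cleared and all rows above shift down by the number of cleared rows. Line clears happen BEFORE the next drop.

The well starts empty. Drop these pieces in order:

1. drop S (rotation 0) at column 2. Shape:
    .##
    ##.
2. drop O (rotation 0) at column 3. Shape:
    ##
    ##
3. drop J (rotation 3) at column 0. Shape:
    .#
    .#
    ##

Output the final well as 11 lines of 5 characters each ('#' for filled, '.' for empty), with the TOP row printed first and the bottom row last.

Answer: .....
.....
.....
.....
.....
.....
.....
...##
.#.##
.#.##
####.

Derivation:
Drop 1: S rot0 at col 2 lands with bottom-row=0; cleared 0 line(s) (total 0); column heights now [0 0 1 2 2], max=2
Drop 2: O rot0 at col 3 lands with bottom-row=2; cleared 0 line(s) (total 0); column heights now [0 0 1 4 4], max=4
Drop 3: J rot3 at col 0 lands with bottom-row=0; cleared 0 line(s) (total 0); column heights now [1 3 1 4 4], max=4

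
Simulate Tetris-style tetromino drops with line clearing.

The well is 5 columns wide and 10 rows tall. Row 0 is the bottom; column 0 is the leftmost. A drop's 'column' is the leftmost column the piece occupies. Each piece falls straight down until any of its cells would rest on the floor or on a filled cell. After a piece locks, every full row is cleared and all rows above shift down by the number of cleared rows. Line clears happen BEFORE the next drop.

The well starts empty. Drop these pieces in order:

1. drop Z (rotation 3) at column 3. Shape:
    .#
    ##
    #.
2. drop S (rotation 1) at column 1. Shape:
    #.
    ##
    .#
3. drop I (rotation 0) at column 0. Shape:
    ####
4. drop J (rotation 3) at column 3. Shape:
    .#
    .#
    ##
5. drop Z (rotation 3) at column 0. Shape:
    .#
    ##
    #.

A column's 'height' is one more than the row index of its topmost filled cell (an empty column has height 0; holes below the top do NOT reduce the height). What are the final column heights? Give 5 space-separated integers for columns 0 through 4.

Answer: 6 7 4 5 7

Derivation:
Drop 1: Z rot3 at col 3 lands with bottom-row=0; cleared 0 line(s) (total 0); column heights now [0 0 0 2 3], max=3
Drop 2: S rot1 at col 1 lands with bottom-row=0; cleared 0 line(s) (total 0); column heights now [0 3 2 2 3], max=3
Drop 3: I rot0 at col 0 lands with bottom-row=3; cleared 0 line(s) (total 0); column heights now [4 4 4 4 3], max=4
Drop 4: J rot3 at col 3 lands with bottom-row=4; cleared 0 line(s) (total 0); column heights now [4 4 4 5 7], max=7
Drop 5: Z rot3 at col 0 lands with bottom-row=4; cleared 0 line(s) (total 0); column heights now [6 7 4 5 7], max=7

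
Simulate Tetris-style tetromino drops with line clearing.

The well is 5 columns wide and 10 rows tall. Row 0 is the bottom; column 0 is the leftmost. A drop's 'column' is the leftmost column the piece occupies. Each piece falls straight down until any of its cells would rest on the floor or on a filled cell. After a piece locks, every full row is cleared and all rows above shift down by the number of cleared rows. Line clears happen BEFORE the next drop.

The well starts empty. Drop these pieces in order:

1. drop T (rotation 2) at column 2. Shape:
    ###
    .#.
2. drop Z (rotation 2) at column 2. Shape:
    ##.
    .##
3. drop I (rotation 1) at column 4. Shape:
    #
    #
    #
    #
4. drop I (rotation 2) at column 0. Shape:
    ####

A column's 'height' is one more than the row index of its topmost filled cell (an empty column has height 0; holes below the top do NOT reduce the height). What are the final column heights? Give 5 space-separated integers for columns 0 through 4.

Answer: 0 0 4 4 6

Derivation:
Drop 1: T rot2 at col 2 lands with bottom-row=0; cleared 0 line(s) (total 0); column heights now [0 0 2 2 2], max=2
Drop 2: Z rot2 at col 2 lands with bottom-row=2; cleared 0 line(s) (total 0); column heights now [0 0 4 4 3], max=4
Drop 3: I rot1 at col 4 lands with bottom-row=3; cleared 0 line(s) (total 0); column heights now [0 0 4 4 7], max=7
Drop 4: I rot2 at col 0 lands with bottom-row=4; cleared 1 line(s) (total 1); column heights now [0 0 4 4 6], max=6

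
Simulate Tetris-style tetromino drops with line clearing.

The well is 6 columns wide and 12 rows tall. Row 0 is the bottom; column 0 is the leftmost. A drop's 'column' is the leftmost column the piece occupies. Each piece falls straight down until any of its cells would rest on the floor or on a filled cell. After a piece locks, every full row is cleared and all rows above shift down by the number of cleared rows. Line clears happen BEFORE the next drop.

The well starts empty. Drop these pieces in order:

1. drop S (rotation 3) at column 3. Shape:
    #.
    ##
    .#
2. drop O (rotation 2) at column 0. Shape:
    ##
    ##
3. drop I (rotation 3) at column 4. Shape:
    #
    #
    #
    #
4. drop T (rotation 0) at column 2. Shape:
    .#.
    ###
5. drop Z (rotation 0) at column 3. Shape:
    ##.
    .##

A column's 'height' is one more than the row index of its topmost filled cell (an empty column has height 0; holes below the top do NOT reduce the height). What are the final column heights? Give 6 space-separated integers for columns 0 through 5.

Drop 1: S rot3 at col 3 lands with bottom-row=0; cleared 0 line(s) (total 0); column heights now [0 0 0 3 2 0], max=3
Drop 2: O rot2 at col 0 lands with bottom-row=0; cleared 0 line(s) (total 0); column heights now [2 2 0 3 2 0], max=3
Drop 3: I rot3 at col 4 lands with bottom-row=2; cleared 0 line(s) (total 0); column heights now [2 2 0 3 6 0], max=6
Drop 4: T rot0 at col 2 lands with bottom-row=6; cleared 0 line(s) (total 0); column heights now [2 2 7 8 7 0], max=8
Drop 5: Z rot0 at col 3 lands with bottom-row=7; cleared 0 line(s) (total 0); column heights now [2 2 7 9 9 8], max=9

Answer: 2 2 7 9 9 8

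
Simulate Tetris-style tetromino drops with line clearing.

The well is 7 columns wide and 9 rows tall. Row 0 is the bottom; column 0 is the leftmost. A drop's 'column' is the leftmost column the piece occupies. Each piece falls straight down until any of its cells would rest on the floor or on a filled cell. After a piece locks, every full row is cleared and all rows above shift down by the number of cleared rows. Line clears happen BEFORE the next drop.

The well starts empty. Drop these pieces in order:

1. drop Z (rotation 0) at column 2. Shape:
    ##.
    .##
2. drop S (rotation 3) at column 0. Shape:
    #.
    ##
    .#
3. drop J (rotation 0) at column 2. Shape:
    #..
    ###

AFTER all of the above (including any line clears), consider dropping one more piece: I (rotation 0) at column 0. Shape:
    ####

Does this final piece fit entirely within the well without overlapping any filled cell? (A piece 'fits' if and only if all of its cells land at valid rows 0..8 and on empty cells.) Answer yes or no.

Answer: yes

Derivation:
Drop 1: Z rot0 at col 2 lands with bottom-row=0; cleared 0 line(s) (total 0); column heights now [0 0 2 2 1 0 0], max=2
Drop 2: S rot3 at col 0 lands with bottom-row=0; cleared 0 line(s) (total 0); column heights now [3 2 2 2 1 0 0], max=3
Drop 3: J rot0 at col 2 lands with bottom-row=2; cleared 0 line(s) (total 0); column heights now [3 2 4 3 3 0 0], max=4
Test piece I rot0 at col 0 (width 4): heights before test = [3 2 4 3 3 0 0]; fits = True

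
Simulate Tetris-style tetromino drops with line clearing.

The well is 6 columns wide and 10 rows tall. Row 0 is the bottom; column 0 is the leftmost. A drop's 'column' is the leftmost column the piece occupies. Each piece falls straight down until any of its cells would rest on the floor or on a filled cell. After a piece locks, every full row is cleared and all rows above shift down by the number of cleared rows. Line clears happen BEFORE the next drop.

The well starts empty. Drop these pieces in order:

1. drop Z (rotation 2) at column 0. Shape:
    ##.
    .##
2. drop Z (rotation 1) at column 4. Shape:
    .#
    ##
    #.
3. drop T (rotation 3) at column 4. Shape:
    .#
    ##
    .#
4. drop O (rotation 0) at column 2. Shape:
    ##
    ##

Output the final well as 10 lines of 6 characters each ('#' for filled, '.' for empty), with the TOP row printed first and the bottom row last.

Drop 1: Z rot2 at col 0 lands with bottom-row=0; cleared 0 line(s) (total 0); column heights now [2 2 1 0 0 0], max=2
Drop 2: Z rot1 at col 4 lands with bottom-row=0; cleared 0 line(s) (total 0); column heights now [2 2 1 0 2 3], max=3
Drop 3: T rot3 at col 4 lands with bottom-row=3; cleared 0 line(s) (total 0); column heights now [2 2 1 0 5 6], max=6
Drop 4: O rot0 at col 2 lands with bottom-row=1; cleared 1 line(s) (total 1); column heights now [0 1 2 2 4 5], max=5

Answer: ......
......
......
......
......
.....#
....##
.....#
..##.#
.##.#.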